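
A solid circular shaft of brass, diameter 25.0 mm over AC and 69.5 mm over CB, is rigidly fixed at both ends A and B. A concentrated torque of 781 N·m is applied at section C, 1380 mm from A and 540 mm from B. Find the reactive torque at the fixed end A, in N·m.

5.08 N·m

Compatibility: T_A·a/J_AC = T_B·b/J_CB with T_A + T_B = T₀.
J_AC = 3.83×10^-8 m⁴, J_CB = 2.29×10^-6 m⁴, so T_A = T₀·(J_AC/a)/((J_AC/a)+(J_CB/b)) = 5.083 N·m, T_B = 775.9 N·m.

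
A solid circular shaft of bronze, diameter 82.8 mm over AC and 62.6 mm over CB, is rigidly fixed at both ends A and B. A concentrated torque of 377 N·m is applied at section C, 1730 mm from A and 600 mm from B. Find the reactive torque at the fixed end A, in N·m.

194 N·m

Compatibility: T_A·a/J_AC = T_B·b/J_CB with T_A + T_B = T₀.
J_AC = 4.61×10^-6 m⁴, J_CB = 1.51×10^-6 m⁴, so T_A = T₀·(J_AC/a)/((J_AC/a)+(J_CB/b)) = 194.1 N·m, T_B = 182.9 N·m.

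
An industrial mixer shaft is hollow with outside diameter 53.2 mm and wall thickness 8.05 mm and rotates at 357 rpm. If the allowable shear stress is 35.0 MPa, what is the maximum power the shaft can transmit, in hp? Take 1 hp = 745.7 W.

J = π(d_o⁴ − d_i⁴)/32 = π(0.0532⁴ − 0.0371⁴)/32 = 6.004×10^-7 m⁴.
T_max = τ_allow·J/r = 3.50×10^7 × 6.004×10^-7 / 0.0266 = 790.0 N·m.
ω = 2π·357/60 = 37.38 rad/s, so P_max = T_max·ω = 2.953×10^4 W.

39.6 hp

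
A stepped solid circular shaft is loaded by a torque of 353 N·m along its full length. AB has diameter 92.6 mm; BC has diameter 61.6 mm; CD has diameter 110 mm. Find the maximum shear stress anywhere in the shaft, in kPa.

7690 kPa

Under the same torque, τ_max = 16T/(πd³) is largest where d is smallest — segment BC (d = 61.6 mm).
τ_max = 16·353.0/(π·(0.0616)³) = 7.691×10^6 Pa.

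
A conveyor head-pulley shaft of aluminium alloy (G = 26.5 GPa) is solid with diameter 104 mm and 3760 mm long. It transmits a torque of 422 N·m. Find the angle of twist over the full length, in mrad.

J = πd⁴/32 = π(0.104)⁴/32 = 1.149×10^-5 m⁴.
θ = T·L/(G·J) = 422.0 × 3.76 / (26.5×10⁹ × 1.149×10^-5) = 5.213×10^-3 rad.

5.21 mrad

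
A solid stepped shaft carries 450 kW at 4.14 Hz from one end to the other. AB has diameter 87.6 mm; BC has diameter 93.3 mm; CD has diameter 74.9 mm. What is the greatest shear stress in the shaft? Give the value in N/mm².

ω = 2π·4.14 = 26.01 rad/s, so T = P/ω = 450×10³ / 26.01 = 17300 N·m.
Under the same torque, τ_max = 16T/(πd³) is largest where d is smallest — segment CD (d = 74.9 mm).
τ_max = 16·17300/(π·(0.0749)³) = 2.097×10^8 Pa.

210 N/mm²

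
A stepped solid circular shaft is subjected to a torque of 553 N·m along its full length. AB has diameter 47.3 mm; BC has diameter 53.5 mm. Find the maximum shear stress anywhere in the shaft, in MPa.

Under the same torque, τ_max = 16T/(πd³) is largest where d is smallest — segment AB (d = 47.3 mm).
τ_max = 16·553.0/(π·(0.0473)³) = 2.661×10^7 Pa.

26.6 MPa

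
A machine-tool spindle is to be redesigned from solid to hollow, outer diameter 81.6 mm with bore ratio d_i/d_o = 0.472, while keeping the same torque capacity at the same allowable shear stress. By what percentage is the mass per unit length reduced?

19.6 %

Equal τ_max and T ⇒ the solid shaft needs d_s³ = d_o³(1−k⁴), so d_s = 81.6·(1−0.472⁴)^(1/3) = 80.23 mm.
Area ratio A_h/A_s = d_o²(1−k²)/d_s² = (1−k²)/(1−k⁴)^(2/3) = 0.8040.
Mass saving = 1 − 0.8040 = 19.6 %.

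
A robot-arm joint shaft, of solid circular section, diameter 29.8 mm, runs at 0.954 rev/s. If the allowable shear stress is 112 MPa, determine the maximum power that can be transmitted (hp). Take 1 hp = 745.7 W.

J = πd⁴/32 = π(0.0298)⁴/32 = 7.742×10^-8 m⁴.
T_max = τ_allow·J/r = 1.12×10^8 × 7.742×10^-8 / 0.0149 = 582.0 N·m.
ω = 2π·0.954 = 5.994 rad/s, so P_max = T_max·ω = 3488 W.

4.68 hp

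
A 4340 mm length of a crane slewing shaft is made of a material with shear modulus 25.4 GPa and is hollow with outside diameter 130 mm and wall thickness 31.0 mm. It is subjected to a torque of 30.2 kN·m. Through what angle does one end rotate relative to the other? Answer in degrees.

J = π(d_o⁴ − d_i⁴)/32 = π(0.130⁴ − 0.0680⁴)/32 = 2.594×10^-5 m⁴.
θ = T·L/(G·J) = 30200 × 4.34 / (25.4×10⁹ × 2.594×10^-5) = 0.1989 rad.

11.4°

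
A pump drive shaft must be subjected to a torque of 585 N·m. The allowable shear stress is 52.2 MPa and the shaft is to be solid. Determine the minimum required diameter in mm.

For a solid shaft τ_max = 16T/(πd³), so d = (16T/(π τ_allow))^(1/3) = (16·585.0/(π·5.22×10^7))^(1/3) = 0.03850 m.

38.5 mm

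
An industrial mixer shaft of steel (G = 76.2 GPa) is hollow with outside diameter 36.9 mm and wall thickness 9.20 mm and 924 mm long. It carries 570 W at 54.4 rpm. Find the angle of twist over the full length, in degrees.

ω = 2π·54.4/60 = 5.697 rad/s, so T = P/ω = 570 / 5.697 = 100.1 N·m.
J = π(d_o⁴ − d_i⁴)/32 = π(0.0369⁴ − 0.0185⁴)/32 = 1.705×10^-7 m⁴.
θ = T·L/(G·J) = 100.1 × 0.924 / (76.2×10⁹ × 1.705×10^-7) = 7.115×10^-3 rad.

0.408°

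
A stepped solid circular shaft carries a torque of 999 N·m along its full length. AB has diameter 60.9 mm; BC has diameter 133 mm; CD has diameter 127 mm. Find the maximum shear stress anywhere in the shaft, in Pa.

Under the same torque, τ_max = 16T/(πd³) is largest where d is smallest — segment AB (d = 60.9 mm).
τ_max = 16·999.0/(π·(0.0609)³) = 2.253×10^7 Pa.

2.25e7 Pa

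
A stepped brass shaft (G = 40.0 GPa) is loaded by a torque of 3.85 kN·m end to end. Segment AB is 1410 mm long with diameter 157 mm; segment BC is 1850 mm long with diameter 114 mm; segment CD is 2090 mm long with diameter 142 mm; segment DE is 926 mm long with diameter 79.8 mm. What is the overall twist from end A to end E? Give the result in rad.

0.0404 rad

J_AB = π(0.157)⁴/32 = 5.96×10^-5 m⁴; J_BC = π(0.114)⁴/32 = 1.66×10^-5 m⁴; J_CD = π(0.142)⁴/32 = 3.99×10^-5 m⁴; J_DE = π(0.0798)⁴/32 = 3.98×10^-6 m⁴.
θ = (T/G)·Σ L_i/J_i = (3850/40.0×10⁹)·(1.41/5.96×10^-5 + 1.85/1.66×10^-5 + 2.09/3.99×10^-5 + 0.926/3.98×10^-6) = 0.04044 rad.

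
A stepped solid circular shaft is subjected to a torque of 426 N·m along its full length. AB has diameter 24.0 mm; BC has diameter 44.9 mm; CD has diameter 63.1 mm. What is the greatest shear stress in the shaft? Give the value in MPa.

Under the same torque, τ_max = 16T/(πd³) is largest where d is smallest — segment AB (d = 24.0 mm).
τ_max = 16·426.0/(π·(0.0240)³) = 1.569×10^8 Pa.

157 MPa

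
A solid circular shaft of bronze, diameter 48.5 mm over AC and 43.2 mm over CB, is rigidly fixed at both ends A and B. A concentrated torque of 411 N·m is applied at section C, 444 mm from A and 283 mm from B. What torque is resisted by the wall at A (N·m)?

207 N·m

Compatibility: T_A·a/J_AC = T_B·b/J_CB with T_A + T_B = T₀.
J_AC = 5.43×10^-7 m⁴, J_CB = 3.42×10^-7 m⁴, so T_A = T₀·(J_AC/a)/((J_AC/a)+(J_CB/b)) = 206.8 N·m, T_B = 204.2 N·m.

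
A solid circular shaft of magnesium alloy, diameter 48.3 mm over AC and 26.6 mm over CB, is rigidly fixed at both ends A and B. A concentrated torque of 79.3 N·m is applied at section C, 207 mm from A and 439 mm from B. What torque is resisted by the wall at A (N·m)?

Compatibility: T_A·a/J_AC = T_B·b/J_CB with T_A + T_B = T₀.
J_AC = 5.34×10^-7 m⁴, J_CB = 4.92×10^-8 m⁴, so T_A = T₀·(J_AC/a)/((J_AC/a)+(J_CB/b)) = 76.00 N·m, T_B = 3.297 N·m.

76.0 N·m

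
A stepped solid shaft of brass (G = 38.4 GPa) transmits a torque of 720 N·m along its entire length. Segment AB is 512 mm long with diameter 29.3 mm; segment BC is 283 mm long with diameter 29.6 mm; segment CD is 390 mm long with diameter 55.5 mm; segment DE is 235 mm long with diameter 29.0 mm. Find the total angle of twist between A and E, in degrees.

15.7°

J_AB = π(0.0293)⁴/32 = 7.24×10^-8 m⁴; J_BC = π(0.0296)⁴/32 = 7.54×10^-8 m⁴; J_CD = π(0.0555)⁴/32 = 9.31×10^-7 m⁴; J_DE = π(0.0290)⁴/32 = 6.94×10^-8 m⁴.
θ = (T/G)·Σ L_i/J_i = (720.0/38.4×10⁹)·(0.512/7.24×10^-8 + 0.283/7.54×10^-8 + 0.390/9.31×10^-7 + 0.235/6.94×10^-8) = 0.2744 rad.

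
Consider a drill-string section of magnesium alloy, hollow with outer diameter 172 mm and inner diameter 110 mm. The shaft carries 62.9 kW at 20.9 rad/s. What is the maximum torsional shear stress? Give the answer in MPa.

3.62 MPa

ω = 20.9 rad/s, so T = P/ω = 62.9×10³ / 20.90 = 3010 N·m.
J = π(d_o⁴ − d_i⁴)/32 = π(0.172⁴ − 0.110⁴)/32 = 7.155×10^-5 m⁴.
τ_max = T·r/J = 3010 × 0.0860 / 7.155×10^-5 = 3.617×10^6 Pa.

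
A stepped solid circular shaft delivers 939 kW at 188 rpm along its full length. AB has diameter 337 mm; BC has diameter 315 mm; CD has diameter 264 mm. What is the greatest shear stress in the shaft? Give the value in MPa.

ω = 2π·188/60 = 19.69 rad/s, so T = P/ω = 939×10³ / 19.69 = 47700 N·m.
Under the same torque, τ_max = 16T/(πd³) is largest where d is smallest — segment CD (d = 264 mm).
τ_max = 16·47700/(π·(0.264)³) = 1.320×10^7 Pa.

13.2 MPa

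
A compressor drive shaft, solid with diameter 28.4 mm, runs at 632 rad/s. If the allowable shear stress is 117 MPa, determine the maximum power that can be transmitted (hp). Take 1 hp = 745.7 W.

446 hp

J = πd⁴/32 = π(0.0284)⁴/32 = 6.387×10^-8 m⁴.
T_max = τ_allow·J/r = 1.17×10^8 × 6.387×10^-8 / 0.0142 = 526.2 N·m.
ω = 632 rad/s, so P_max = T_max·ω = 3.326×10^5 W.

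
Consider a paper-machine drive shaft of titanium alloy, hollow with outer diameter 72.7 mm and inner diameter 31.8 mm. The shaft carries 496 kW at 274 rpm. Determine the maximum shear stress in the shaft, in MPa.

ω = 2π·274/60 = 28.69 rad/s, so T = P/ω = 496×10³ / 28.69 = 17290 N·m.
J = π(d_o⁴ − d_i⁴)/32 = π(0.0727⁴ − 0.0318⁴)/32 = 2.642×10^-6 m⁴.
τ_max = T·r/J = 17290 × 0.0364 / 2.642×10^-6 = 2.378×10^8 Pa.

238 MPa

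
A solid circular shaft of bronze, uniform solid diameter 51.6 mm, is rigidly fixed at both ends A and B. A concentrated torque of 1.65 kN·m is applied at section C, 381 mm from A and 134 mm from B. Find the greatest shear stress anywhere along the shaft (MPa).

With uniform GJ and both ends fixed, compatibility θ_AC = θ_CB gives T_A·a = T_B·b, together with T_A + T_B = T₀.
T_A = T₀·b/(a+b) = 1650·134/515.0 = 429.3 N·m; T_B = 1221 N·m.
τ in each portion: τ_AC = 1.59×10^7 Pa, τ_CB = 4.53×10^7 Pa; maximum is in CB.
τ_max = T_CB·r/J = 1221·0.0258/6.96×10^-7 = 4.525×10^7 Pa.

45.3 MPa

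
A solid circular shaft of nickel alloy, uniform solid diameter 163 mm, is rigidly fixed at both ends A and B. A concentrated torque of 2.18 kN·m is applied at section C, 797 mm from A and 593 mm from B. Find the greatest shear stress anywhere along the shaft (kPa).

With uniform GJ and both ends fixed, compatibility θ_AC = θ_CB gives T_A·a = T_B·b, together with T_A + T_B = T₀.
T_A = T₀·b/(a+b) = 2180·593/1390 = 930.0 N·m; T_B = 1250 N·m.
τ in each portion: τ_AC = 1.09×10^6 Pa, τ_CB = 1.47×10^6 Pa; maximum is in CB.
τ_max = T_CB·r/J = 1250·0.0815/6.93×10^-5 = 1.470×10^6 Pa.

1470 kPa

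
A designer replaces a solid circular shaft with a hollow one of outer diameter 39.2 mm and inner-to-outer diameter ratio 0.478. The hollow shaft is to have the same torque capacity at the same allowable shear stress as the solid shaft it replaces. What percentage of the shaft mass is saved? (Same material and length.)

20.0 %

Equal τ_max and T ⇒ the solid shaft needs d_s³ = d_o³(1−k⁴), so d_s = 39.2·(1−0.478⁴)^(1/3) = 38.51 mm.
Area ratio A_h/A_s = d_o²(1−k²)/d_s² = (1−k²)/(1−k⁴)^(2/3) = 0.7996.
Mass saving = 1 − 0.7996 = 20.0 %.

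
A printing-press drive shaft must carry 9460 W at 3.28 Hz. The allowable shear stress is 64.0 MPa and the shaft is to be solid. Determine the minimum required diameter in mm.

33.2 mm

ω = 2π·3.28 = 20.61 rad/s, so T = P/ω = 9460 / 20.61 = 459.0 N·m.
For a solid shaft τ_max = 16T/(πd³), so d = (16T/(π τ_allow))^(1/3) = (16·459.0/(π·6.40×10^7))^(1/3) = 0.03318 m.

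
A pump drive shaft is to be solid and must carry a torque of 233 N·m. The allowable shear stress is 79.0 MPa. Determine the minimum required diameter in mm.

For a solid shaft τ_max = 16T/(πd³), so d = (16T/(π τ_allow))^(1/3) = (16·233.0/(π·7.90×10^7))^(1/3) = 0.02467 m.

24.7 mm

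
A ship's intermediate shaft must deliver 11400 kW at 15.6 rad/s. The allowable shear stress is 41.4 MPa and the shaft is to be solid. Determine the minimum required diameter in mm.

ω = 15.6 rad/s, so T = P/ω = 11400×10³ / 15.60 = 730800 N·m.
For a solid shaft τ_max = 16T/(πd³), so d = (16T/(π τ_allow))^(1/3) = (16·730800/(π·4.14×10^7))^(1/3) = 0.4480 m.

448 mm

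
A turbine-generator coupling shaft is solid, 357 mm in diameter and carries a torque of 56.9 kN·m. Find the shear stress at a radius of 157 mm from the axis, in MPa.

J = πd⁴/32 = π(0.357)⁴/32 = 1.595×10^-3 m⁴.
Shear stress varies linearly with radius: τ = T·r/J = 56900 × 0.157 / 1.595×10^-3 = 5.602×10^6 Pa.

5.60 MPa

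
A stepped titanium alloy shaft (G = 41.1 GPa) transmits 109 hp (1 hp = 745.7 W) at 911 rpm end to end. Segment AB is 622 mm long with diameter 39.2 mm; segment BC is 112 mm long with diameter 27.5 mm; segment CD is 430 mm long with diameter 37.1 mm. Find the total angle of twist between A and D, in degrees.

ω = 2π·911/60 = 95.40 rad/s, so T = P/ω = 109×745.7 / 95.40 = 852.0 N·m.
J_AB = π(0.0392)⁴/32 = 2.32×10^-7 m⁴; J_BC = π(0.0275)⁴/32 = 5.61×10^-8 m⁴; J_CD = π(0.0371)⁴/32 = 1.86×10^-7 m⁴.
θ = (T/G)·Σ L_i/J_i = (852.0/41.1×10⁹)·(0.622/2.32×10^-7 + 0.112/5.61×10^-8 + 0.430/1.86×10^-7) = 0.1449 rad.

8.30°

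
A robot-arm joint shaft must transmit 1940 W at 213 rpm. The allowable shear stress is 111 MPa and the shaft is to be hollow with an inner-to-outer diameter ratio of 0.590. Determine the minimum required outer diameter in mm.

16.6 mm

ω = 2π·213/60 = 22.31 rad/s, so T = P/ω = 1940 / 22.31 = 86.97 N·m.
For a hollow shaft with d_i/d_o = 0.590: τ_max = 16T/(π d_o³ (1−k⁴)), so d_o = [16T/(π τ_allow (1−k⁴))]^(1/3) = [16·86.97/(π·1.11×10^8·0.8788)]^(1/3) = 0.01656 m.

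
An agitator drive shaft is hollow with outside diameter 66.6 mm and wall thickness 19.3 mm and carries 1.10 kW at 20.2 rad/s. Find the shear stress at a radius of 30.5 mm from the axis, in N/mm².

ω = 20.2 rad/s, so T = P/ω = 1.10×10³ / 20.20 = 54.46 N·m.
J = π(d_o⁴ − d_i⁴)/32 = π(0.0666⁴ − 0.0280⁴)/32 = 1.871×10^-6 m⁴.
Shear stress varies linearly with radius: τ = T·r/J = 54.46 × 0.0305 / 1.871×10^-6 = 8.876×10^5 Pa.

0.888 N/mm²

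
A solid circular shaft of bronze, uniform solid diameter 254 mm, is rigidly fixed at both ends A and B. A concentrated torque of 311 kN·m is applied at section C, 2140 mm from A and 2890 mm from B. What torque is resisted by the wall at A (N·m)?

With uniform GJ and both ends fixed, compatibility θ_AC = θ_CB gives T_A·a = T_B·b, together with T_A + T_B = T₀.
T_A = T₀·b/(a+b) = 311000·2890/5030 = 178700 N·m; T_B = 132300 N·m.

179000 N·m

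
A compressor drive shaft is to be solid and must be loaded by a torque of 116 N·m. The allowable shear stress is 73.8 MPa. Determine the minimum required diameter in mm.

20.0 mm

For a solid shaft τ_max = 16T/(πd³), so d = (16T/(π τ_allow))^(1/3) = (16·116.0/(π·7.38×10^7))^(1/3) = 0.02000 m.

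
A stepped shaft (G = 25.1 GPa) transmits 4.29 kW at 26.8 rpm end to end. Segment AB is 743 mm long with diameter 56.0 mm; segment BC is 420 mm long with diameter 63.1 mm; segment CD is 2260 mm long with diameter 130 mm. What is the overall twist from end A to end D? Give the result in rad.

0.0682 rad

ω = 2π·26.8/60 = 2.806 rad/s, so T = P/ω = 4.29×10³ / 2.806 = 1529 N·m.
J_AB = π(0.0560)⁴/32 = 9.65×10^-7 m⁴; J_BC = π(0.0631)⁴/32 = 1.56×10^-6 m⁴; J_CD = π(0.130)⁴/32 = 2.80×10^-5 m⁴.
θ = (T/G)·Σ L_i/J_i = (1529/25.1×10⁹)·(0.743/9.65×10^-7 + 0.420/1.56×10^-6 + 2.26/2.80×10^-5) = 0.06821 rad.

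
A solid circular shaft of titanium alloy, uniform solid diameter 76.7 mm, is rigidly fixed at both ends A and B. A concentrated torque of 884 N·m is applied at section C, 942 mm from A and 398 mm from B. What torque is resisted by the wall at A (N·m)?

263 N·m

With uniform GJ and both ends fixed, compatibility θ_AC = θ_CB gives T_A·a = T_B·b, together with T_A + T_B = T₀.
T_A = T₀·b/(a+b) = 884.0·398/1340 = 262.6 N·m; T_B = 621.4 N·m.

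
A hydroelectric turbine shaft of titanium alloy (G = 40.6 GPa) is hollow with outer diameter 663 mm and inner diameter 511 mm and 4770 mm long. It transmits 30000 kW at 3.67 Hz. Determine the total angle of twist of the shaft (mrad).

ω = 2π·3.67 = 23.06 rad/s, so T = P/ω = 30000×10³ / 23.06 = 1.301e6 N·m.
J = π(d_o⁴ − d_i⁴)/32 = π(0.663⁴ − 0.511⁴)/32 = 0.01228 m⁴.
θ = T·L/(G·J) = 1.301e6 × 4.77 / (40.6×10⁹ × 0.01228) = 0.01245 rad.

12.5 mrad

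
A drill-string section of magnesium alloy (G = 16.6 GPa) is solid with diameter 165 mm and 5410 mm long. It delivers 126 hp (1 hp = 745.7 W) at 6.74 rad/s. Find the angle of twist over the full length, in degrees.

ω = 6.74 rad/s, so T = P/ω = 126×745.7 / 6.740 = 13940 N·m.
J = πd⁴/32 = π(0.165)⁴/32 = 7.277×10^-5 m⁴.
θ = T·L/(G·J) = 13940 × 5.41 / (16.6×10⁹ × 7.277×10^-5) = 0.06244 rad.

3.58°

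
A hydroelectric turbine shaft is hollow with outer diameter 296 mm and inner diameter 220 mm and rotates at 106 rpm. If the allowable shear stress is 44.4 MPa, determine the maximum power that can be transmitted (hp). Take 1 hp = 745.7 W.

J = π(d_o⁴ − d_i⁴)/32 = π(0.296⁴ − 0.220⁴)/32 = 5.237×10^-4 m⁴.
T_max = τ_allow·J/r = 4.44×10^7 × 5.237×10^-4 / 0.148 = 157100 N·m.
ω = 2π·106/60 = 11.10 rad/s, so P_max = T_max·ω = 1.744×10^6 W.

2340 hp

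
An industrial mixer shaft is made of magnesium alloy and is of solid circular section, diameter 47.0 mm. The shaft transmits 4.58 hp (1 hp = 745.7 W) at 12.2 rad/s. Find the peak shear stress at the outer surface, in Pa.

ω = 12.2 rad/s, so T = P/ω = 4.58×745.7 / 12.20 = 279.9 N·m.
J = πd⁴/32 = π(0.0470)⁴/32 = 4.791×10^-7 m⁴.
τ_max = T·r/J = 279.9 × 0.0235 / 4.791×10^-7 = 1.373×10^7 Pa.

1.37e7 Pa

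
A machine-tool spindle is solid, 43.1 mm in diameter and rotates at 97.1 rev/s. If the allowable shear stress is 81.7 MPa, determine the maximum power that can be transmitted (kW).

J = πd⁴/32 = π(0.0431)⁴/32 = 3.388×10^-7 m⁴.
T_max = τ_allow·J/r = 8.17×10^7 × 3.388×10^-7 / 0.0215 = 1284 N·m.
ω = 2π·97.1 = 610.1 rad/s, so P_max = T_max·ω = 7.836×10^5 W.

784 kW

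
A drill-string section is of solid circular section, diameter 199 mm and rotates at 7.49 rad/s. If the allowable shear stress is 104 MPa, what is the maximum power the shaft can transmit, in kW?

J = πd⁴/32 = π(0.199)⁴/32 = 1.540×10^-4 m⁴.
T_max = τ_allow·J/r = 1.04×10^8 × 1.540×10^-4 / 0.0995 = 160900 N·m.
ω = 7.49 rad/s, so P_max = T_max·ω = 1.205×10^6 W.

1210 kW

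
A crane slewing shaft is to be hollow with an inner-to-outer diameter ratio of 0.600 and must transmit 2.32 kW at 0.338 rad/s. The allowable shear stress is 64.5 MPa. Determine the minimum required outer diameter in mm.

85.4 mm

ω = 0.338 rad/s, so T = P/ω = 2.32×10³ / 0.3380 = 6864 N·m.
For a hollow shaft with d_i/d_o = 0.600: τ_max = 16T/(π d_o³ (1−k⁴)), so d_o = [16T/(π τ_allow (1−k⁴))]^(1/3) = [16·6864/(π·6.45×10^7·0.8704)]^(1/3) = 0.08539 m.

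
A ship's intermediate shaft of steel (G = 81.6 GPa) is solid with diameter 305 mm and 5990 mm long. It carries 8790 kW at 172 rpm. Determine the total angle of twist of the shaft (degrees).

2.42°

ω = 2π·172/60 = 18.01 rad/s, so T = P/ω = 8790×10³ / 18.01 = 488000 N·m.
J = πd⁴/32 = π(0.305)⁴/32 = 8.496×10^-4 m⁴.
θ = T·L/(G·J) = 488000 × 5.99 / (81.6×10⁹ × 8.496×10^-4) = 0.04217 rad.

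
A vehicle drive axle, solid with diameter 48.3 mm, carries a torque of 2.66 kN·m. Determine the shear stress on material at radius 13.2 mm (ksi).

J = πd⁴/32 = π(0.0483)⁴/32 = 5.343×10^-7 m⁴.
Shear stress varies linearly with radius: τ = T·r/J = 2660 × 0.0132 / 5.343×10^-7 = 6.572×10^7 Pa.

9.53 ksi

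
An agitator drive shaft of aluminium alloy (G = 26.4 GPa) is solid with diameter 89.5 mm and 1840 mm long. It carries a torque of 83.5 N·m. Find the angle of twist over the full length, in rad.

J = πd⁴/32 = π(0.0895)⁴/32 = 6.299×10^-6 m⁴.
θ = T·L/(G·J) = 83.50 × 1.84 / (26.4×10⁹ × 6.299×10^-6) = 9.239×10^-4 rad.

9.24e-4 rad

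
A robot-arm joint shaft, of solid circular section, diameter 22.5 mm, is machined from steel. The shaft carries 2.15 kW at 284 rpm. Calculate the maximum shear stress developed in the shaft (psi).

ω = 2π·284/60 = 29.74 rad/s, so T = P/ω = 2.15×10³ / 29.74 = 72.29 N·m.
J = πd⁴/32 = π(0.0225)⁴/32 = 2.516×10^-8 m⁴.
τ_max = T·r/J = 72.29 × 0.0112 / 2.516×10^-8 = 3.232×10^7 Pa.

4690 psi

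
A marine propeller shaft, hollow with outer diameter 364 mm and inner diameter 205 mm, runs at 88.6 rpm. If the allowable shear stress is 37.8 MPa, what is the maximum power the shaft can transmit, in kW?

2990 kW

J = π(d_o⁴ − d_i⁴)/32 = π(0.364⁴ − 0.205⁴)/32 = 1.550×10^-3 m⁴.
T_max = τ_allow·J/r = 3.78×10^7 × 1.550×10^-3 / 0.182 = 321900 N·m.
ω = 2π·88.6/60 = 9.278 rad/s, so P_max = T_max·ω = 2.987×10^6 W.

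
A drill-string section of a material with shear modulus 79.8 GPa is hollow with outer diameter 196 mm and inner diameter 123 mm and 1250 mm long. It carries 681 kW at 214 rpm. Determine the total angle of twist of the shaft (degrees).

0.223°

ω = 2π·214/60 = 22.41 rad/s, so T = P/ω = 681×10³ / 22.41 = 30390 N·m.
J = π(d_o⁴ − d_i⁴)/32 = π(0.196⁴ − 0.123⁴)/32 = 1.224×10^-4 m⁴.
θ = T·L/(G·J) = 30390 × 1.25 / (79.8×10⁹ × 1.224×10^-4) = 3.888×10^-3 rad.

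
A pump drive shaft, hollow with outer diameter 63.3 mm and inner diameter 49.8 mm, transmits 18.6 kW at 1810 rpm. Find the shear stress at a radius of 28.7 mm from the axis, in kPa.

ω = 2π·1810/60 = 189.5 rad/s, so T = P/ω = 18.6×10³ / 189.5 = 98.13 N·m.
J = π(d_o⁴ − d_i⁴)/32 = π(0.0633⁴ − 0.0498⁴)/32 = 9.724×10^-7 m⁴.
Shear stress varies linearly with radius: τ = T·r/J = 98.13 × 0.0287 / 9.724×10^-7 = 2.896×10^6 Pa.

2900 kPa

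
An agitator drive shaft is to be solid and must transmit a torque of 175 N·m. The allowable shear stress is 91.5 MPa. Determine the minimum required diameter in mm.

21.4 mm

For a solid shaft τ_max = 16T/(πd³), so d = (16T/(π τ_allow))^(1/3) = (16·175.0/(π·9.15×10^7))^(1/3) = 0.02136 m.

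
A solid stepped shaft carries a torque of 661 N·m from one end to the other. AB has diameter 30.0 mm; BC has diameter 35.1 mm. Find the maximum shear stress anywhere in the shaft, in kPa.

125000 kPa

Under the same torque, τ_max = 16T/(πd³) is largest where d is smallest — segment AB (d = 30.0 mm).
τ_max = 16·661.0/(π·(0.0300)³) = 1.247×10^8 Pa.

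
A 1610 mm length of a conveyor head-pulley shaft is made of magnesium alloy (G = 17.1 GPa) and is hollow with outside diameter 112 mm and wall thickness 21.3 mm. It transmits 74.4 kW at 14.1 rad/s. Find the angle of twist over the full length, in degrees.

2.16°

ω = 14.1 rad/s, so T = P/ω = 74.4×10³ / 14.10 = 5277 N·m.
J = π(d_o⁴ − d_i⁴)/32 = π(0.112⁴ − 0.0694⁴)/32 = 1.317×10^-5 m⁴.
θ = T·L/(G·J) = 5277 × 1.61 / (17.1×10⁹ × 1.317×10^-5) = 0.03772 rad.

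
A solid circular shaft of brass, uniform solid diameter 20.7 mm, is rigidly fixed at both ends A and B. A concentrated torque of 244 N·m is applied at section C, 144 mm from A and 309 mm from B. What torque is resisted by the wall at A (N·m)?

With uniform GJ and both ends fixed, compatibility θ_AC = θ_CB gives T_A·a = T_B·b, together with T_A + T_B = T₀.
T_A = T₀·b/(a+b) = 244.0·309/453.0 = 166.4 N·m; T_B = 77.56 N·m.

166 N·m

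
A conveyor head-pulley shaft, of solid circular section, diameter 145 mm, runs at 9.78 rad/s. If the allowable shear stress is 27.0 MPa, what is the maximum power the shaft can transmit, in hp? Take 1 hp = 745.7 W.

212 hp

J = πd⁴/32 = π(0.145)⁴/32 = 4.340×10^-5 m⁴.
T_max = τ_allow·J/r = 2.70×10^7 × 4.340×10^-5 / 0.0725 = 16160 N·m.
ω = 9.78 rad/s, so P_max = T_max·ω = 1.581×10^5 W.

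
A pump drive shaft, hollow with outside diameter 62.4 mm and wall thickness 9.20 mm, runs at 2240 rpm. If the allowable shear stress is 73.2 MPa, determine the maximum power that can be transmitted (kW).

J = π(d_o⁴ − d_i⁴)/32 = π(0.0624⁴ − 0.0440⁴)/32 = 1.120×10^-6 m⁴.
T_max = τ_allow·J/r = 7.32×10^7 × 1.120×10^-6 / 0.0312 = 2629 N·m.
ω = 2π·2240/60 = 234.6 rad/s, so P_max = T_max·ω = 6.167×10^5 W.

617 kW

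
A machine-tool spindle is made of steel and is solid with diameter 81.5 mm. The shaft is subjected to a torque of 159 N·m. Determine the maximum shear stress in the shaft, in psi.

J = πd⁴/32 = π(0.0815)⁴/32 = 4.331×10^-6 m⁴.
τ_max = T·r/J = 159.0 × 0.0408 / 4.331×10^-6 = 1.496×10^6 Pa.

217 psi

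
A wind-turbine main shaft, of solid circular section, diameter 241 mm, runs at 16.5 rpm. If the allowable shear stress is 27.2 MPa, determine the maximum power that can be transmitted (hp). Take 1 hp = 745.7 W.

J = πd⁴/32 = π(0.241)⁴/32 = 3.312×10^-4 m⁴.
T_max = τ_allow·J/r = 2.72×10^7 × 3.312×10^-4 / 0.120 = 74760 N·m.
ω = 2π·16.5/60 = 1.728 rad/s, so P_max = T_max·ω = 1.292×10^5 W.

173 hp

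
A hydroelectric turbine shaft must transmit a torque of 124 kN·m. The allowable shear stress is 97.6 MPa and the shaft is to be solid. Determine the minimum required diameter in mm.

For a solid shaft τ_max = 16T/(πd³), so d = (16T/(π τ_allow))^(1/3) = (16·124000/(π·9.76×10^7))^(1/3) = 0.1863 m.

186 mm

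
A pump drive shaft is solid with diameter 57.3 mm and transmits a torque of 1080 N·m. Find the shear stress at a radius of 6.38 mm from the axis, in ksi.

J = πd⁴/32 = π(0.0573)⁴/32 = 1.058×10^-6 m⁴.
Shear stress varies linearly with radius: τ = T·r/J = 1080 × 0.00638 / 1.058×10^-6 = 6.511×10^6 Pa.

0.944 ksi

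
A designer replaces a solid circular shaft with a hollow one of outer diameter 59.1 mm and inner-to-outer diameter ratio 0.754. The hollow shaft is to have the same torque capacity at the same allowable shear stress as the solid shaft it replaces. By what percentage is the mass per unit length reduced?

44.0 %

Equal τ_max and T ⇒ the solid shaft needs d_s³ = d_o³(1−k⁴), so d_s = 59.1·(1−0.754⁴)^(1/3) = 51.89 mm.
Area ratio A_h/A_s = d_o²(1−k²)/d_s² = (1−k²)/(1−k⁴)^(2/3) = 0.5598.
Mass saving = 1 − 0.5598 = 44.0 %.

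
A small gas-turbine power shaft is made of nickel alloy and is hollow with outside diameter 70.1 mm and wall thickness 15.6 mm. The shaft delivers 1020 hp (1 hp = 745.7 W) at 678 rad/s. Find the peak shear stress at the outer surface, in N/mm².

18.3 N/mm²

ω = 678 rad/s, so T = P/ω = 1020×745.7 / 678.0 = 1122 N·m.
J = π(d_o⁴ − d_i⁴)/32 = π(0.0701⁴ − 0.0389⁴)/32 = 2.146×10^-6 m⁴.
τ_max = T·r/J = 1122 × 0.0350 / 2.146×10^-6 = 1.832×10^7 Pa.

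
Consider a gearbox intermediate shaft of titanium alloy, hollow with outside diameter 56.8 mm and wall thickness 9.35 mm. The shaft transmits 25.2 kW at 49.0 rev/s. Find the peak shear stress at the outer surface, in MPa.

2.85 MPa

ω = 2π·49.0 = 307.9 rad/s, so T = P/ω = 25.2×10³ / 307.9 = 81.85 N·m.
J = π(d_o⁴ − d_i⁴)/32 = π(0.0568⁴ − 0.0381⁴)/32 = 8.150×10^-7 m⁴.
τ_max = T·r/J = 81.85 × 0.0284 / 8.150×10^-7 = 2.852×10^6 Pa.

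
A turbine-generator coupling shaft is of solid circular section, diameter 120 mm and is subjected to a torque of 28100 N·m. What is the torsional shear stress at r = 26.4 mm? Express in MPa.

36.4 MPa

J = πd⁴/32 = π(0.120)⁴/32 = 2.036×10^-5 m⁴.
Shear stress varies linearly with radius: τ = T·r/J = 28100 × 0.0264 / 2.036×10^-5 = 3.644×10^7 Pa.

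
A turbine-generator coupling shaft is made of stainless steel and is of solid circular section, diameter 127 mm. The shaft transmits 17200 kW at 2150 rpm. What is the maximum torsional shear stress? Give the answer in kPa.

ω = 2π·2150/60 = 225.1 rad/s, so T = P/ω = 17200×10³ / 225.1 = 76390 N·m.
J = πd⁴/32 = π(0.127)⁴/32 = 2.554×10^-5 m⁴.
τ_max = T·r/J = 76390 × 0.0635 / 2.554×10^-5 = 1.899×10^8 Pa.

190000 kPa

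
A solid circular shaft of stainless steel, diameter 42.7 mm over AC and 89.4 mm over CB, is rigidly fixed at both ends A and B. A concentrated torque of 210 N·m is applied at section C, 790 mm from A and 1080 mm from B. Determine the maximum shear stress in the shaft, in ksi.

0.203 ksi

Compatibility: T_A·a/J_AC = T_B·b/J_CB with T_A + T_B = T₀.
J_AC = 3.26×10^-7 m⁴, J_CB = 6.27×10^-6 m⁴, so T_A = T₀·(J_AC/a)/((J_AC/a)+(J_CB/b)) = 13.95 N·m, T_B = 196.1 N·m.
τ in each portion: τ_AC = 9.12×10^5 Pa, τ_CB = 1.40×10^6 Pa; maximum is in CB.
τ_max = T_CB·r/J = 196.1·0.0447/6.27×10^-6 = 1.397×10^6 Pa.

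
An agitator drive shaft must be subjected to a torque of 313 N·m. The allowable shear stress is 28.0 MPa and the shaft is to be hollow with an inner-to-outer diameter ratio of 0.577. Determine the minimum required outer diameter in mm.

For a hollow shaft with d_i/d_o = 0.577: τ_max = 16T/(π d_o³ (1−k⁴)), so d_o = [16T/(π τ_allow (1−k⁴))]^(1/3) = [16·313.0/(π·2.80×10^7·0.8892)]^(1/3) = 0.04001 m.

40.0 mm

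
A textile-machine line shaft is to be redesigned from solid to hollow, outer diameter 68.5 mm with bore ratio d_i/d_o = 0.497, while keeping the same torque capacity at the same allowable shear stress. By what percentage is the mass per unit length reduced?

21.5 %

Equal τ_max and T ⇒ the solid shaft needs d_s³ = d_o³(1−k⁴), so d_s = 68.5·(1−0.497⁴)^(1/3) = 67.08 mm.
Area ratio A_h/A_s = d_o²(1−k²)/d_s² = (1−k²)/(1−k⁴)^(2/3) = 0.7853.
Mass saving = 1 − 0.7853 = 21.5 %.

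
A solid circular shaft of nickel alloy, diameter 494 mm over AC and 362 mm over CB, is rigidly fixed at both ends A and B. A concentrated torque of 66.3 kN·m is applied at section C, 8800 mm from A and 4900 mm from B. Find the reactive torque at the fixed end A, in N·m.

Compatibility: T_A·a/J_AC = T_B·b/J_CB with T_A + T_B = T₀.
J_AC = 5.85×10^-3 m⁴, J_CB = 1.69×10^-3 m⁴, so T_A = T₀·(J_AC/a)/((J_AC/a)+(J_CB/b)) = 43680 N·m, T_B = 22620 N·m.

43700 N·m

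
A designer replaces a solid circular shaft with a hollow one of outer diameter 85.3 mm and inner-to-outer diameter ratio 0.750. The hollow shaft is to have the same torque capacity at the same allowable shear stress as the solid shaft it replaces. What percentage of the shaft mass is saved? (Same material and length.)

43.6 %

Equal τ_max and T ⇒ the solid shaft needs d_s³ = d_o³(1−k⁴), so d_s = 85.3·(1−0.750⁴)^(1/3) = 75.14 mm.
Area ratio A_h/A_s = d_o²(1−k²)/d_s² = (1−k²)/(1−k⁴)^(2/3) = 0.5638.
Mass saving = 1 − 0.5638 = 43.6 %.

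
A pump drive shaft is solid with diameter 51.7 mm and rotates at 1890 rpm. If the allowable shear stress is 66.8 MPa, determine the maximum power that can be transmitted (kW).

359 kW

J = πd⁴/32 = π(0.0517)⁴/32 = 7.014×10^-7 m⁴.
T_max = τ_allow·J/r = 6.68×10^7 × 7.014×10^-7 / 0.0259 = 1812 N·m.
ω = 2π·1890/60 = 197.9 rad/s, so P_max = T_max·ω = 3.587×10^5 W.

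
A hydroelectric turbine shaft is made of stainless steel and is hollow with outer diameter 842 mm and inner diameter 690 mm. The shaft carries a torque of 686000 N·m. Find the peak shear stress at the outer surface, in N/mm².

J = π(d_o⁴ − d_i⁴)/32 = π(0.842⁴ − 0.690⁴)/32 = 0.02709 m⁴.
τ_max = T·r/J = 686000 × 0.421 / 0.02709 = 1.066×10^7 Pa.

10.7 N/mm²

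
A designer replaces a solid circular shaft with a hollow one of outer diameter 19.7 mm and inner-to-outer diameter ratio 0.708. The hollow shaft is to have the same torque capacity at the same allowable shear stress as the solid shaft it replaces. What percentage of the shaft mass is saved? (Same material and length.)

Equal τ_max and T ⇒ the solid shaft needs d_s³ = d_o³(1−k⁴), so d_s = 19.7·(1−0.708⁴)^(1/3) = 17.89 mm.
Area ratio A_h/A_s = d_o²(1−k²)/d_s² = (1−k²)/(1−k⁴)^(2/3) = 0.6049.
Mass saving = 1 − 0.6049 = 39.5 %.

39.5 %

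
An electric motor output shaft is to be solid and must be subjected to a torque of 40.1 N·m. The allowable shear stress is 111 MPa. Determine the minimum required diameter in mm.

For a solid shaft τ_max = 16T/(πd³), so d = (16T/(π τ_allow))^(1/3) = (16·40.10/(π·1.11×10^8))^(1/3) = 0.01225 m.

12.3 mm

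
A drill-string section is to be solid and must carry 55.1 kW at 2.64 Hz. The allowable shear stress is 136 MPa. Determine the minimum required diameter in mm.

49.9 mm

ω = 2π·2.64 = 16.59 rad/s, so T = P/ω = 55.1×10³ / 16.59 = 3322 N·m.
For a solid shaft τ_max = 16T/(πd³), so d = (16T/(π τ_allow))^(1/3) = (16·3322/(π·1.36×10^8))^(1/3) = 0.04992 m.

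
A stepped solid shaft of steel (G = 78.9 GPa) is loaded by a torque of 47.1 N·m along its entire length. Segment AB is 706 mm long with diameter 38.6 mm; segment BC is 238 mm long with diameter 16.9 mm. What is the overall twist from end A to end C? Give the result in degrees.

1.13°

J_AB = π(0.0386)⁴/32 = 2.18×10^-7 m⁴; J_BC = π(0.0169)⁴/32 = 8.01×10^-9 m⁴.
θ = (T/G)·Σ L_i/J_i = (47.10/78.9×10⁹)·(0.706/2.18×10^-7 + 0.238/8.01×10^-9) = 0.01967 rad.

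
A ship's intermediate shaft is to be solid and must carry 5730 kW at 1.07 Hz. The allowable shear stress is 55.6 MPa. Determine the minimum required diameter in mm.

ω = 2π·1.07 = 6.723 rad/s, so T = P/ω = 5730×10³ / 6.723 = 852300 N·m.
For a solid shaft τ_max = 16T/(πd³), so d = (16T/(π τ_allow))^(1/3) = (16·852300/(π·5.56×10^7))^(1/3) = 0.4274 m.

427 mm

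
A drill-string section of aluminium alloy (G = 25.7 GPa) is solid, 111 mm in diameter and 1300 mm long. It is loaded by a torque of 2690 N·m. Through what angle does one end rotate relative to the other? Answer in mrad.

J = πd⁴/32 = π(0.111)⁴/32 = 1.490×10^-5 m⁴.
θ = T·L/(G·J) = 2690 × 1.30 / (25.7×10⁹ × 1.490×10^-5) = 9.130×10^-3 rad.

9.13 mrad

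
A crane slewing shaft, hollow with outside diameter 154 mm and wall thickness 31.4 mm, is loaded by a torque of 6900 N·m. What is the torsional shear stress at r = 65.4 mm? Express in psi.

J = π(d_o⁴ − d_i⁴)/32 = π(0.154⁴ − 0.0912⁴)/32 = 4.843×10^-5 m⁴.
Shear stress varies linearly with radius: τ = T·r/J = 6900 × 0.0654 / 4.843×10^-5 = 9.318×10^6 Pa.

1350 psi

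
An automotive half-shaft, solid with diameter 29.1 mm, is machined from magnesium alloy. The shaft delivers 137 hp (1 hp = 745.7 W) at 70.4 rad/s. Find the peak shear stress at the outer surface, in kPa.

ω = 70.4 rad/s, so T = P/ω = 137×745.7 / 70.40 = 1451 N·m.
J = πd⁴/32 = π(0.0291)⁴/32 = 7.040×10^-8 m⁴.
τ_max = T·r/J = 1451 × 0.0146 / 7.040×10^-8 = 2.999×10^8 Pa.

300000 kPa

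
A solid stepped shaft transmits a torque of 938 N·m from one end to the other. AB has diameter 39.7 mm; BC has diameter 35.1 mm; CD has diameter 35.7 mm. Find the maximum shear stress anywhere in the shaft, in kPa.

110000 kPa

Under the same torque, τ_max = 16T/(πd³) is largest where d is smallest — segment BC (d = 35.1 mm).
τ_max = 16·938.0/(π·(0.0351)³) = 1.105×10^8 Pa.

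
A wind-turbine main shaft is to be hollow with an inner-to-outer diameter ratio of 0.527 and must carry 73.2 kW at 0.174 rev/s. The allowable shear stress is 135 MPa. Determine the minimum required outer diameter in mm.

ω = 2π·0.174 = 1.093 rad/s, so T = P/ω = 73.2×10³ / 1.093 = 66950 N·m.
For a hollow shaft with d_i/d_o = 0.527: τ_max = 16T/(π d_o³ (1−k⁴)), so d_o = [16T/(π τ_allow (1−k⁴))]^(1/3) = [16·66950/(π·1.35×10^8·0.9229)]^(1/3) = 0.1399 m.

140 mm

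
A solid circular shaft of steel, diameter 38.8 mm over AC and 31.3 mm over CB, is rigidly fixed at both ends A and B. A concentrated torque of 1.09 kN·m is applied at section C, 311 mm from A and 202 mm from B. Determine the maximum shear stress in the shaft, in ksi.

10.4 ksi

Compatibility: T_A·a/J_AC = T_B·b/J_CB with T_A + T_B = T₀.
J_AC = 2.22×10^-7 m⁴, J_CB = 9.42×10^-8 m⁴, so T_A = T₀·(J_AC/a)/((J_AC/a)+(J_CB/b)) = 659.8 N·m, T_B = 430.2 N·m.
τ in each portion: τ_AC = 5.75×10^7 Pa, τ_CB = 7.15×10^7 Pa; maximum is in CB.
τ_max = T_CB·r/J = 430.2·0.0157/9.42×10^-8 = 7.145×10^7 Pa.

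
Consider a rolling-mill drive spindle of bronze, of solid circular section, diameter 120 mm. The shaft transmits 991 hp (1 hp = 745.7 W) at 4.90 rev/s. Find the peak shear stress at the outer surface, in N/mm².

70.7 N/mm²

ω = 2π·4.90 = 30.79 rad/s, so T = P/ω = 991×745.7 / 30.79 = 24000 N·m.
J = πd⁴/32 = π(0.120)⁴/32 = 2.036×10^-5 m⁴.
τ_max = T·r/J = 24000 × 0.0600 / 2.036×10^-5 = 7.074×10^7 Pa.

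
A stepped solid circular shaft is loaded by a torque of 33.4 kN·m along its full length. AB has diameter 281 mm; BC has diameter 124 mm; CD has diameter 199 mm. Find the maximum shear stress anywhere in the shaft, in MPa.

89.2 MPa

Under the same torque, τ_max = 16T/(πd³) is largest where d is smallest — segment BC (d = 124 mm).
τ_max = 16·33400/(π·(0.124)³) = 8.922×10^7 Pa.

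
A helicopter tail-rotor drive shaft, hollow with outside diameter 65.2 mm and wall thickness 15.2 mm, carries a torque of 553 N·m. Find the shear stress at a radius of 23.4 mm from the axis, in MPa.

7.94 MPa

J = π(d_o⁴ − d_i⁴)/32 = π(0.0652⁴ − 0.0348⁴)/32 = 1.630×10^-6 m⁴.
Shear stress varies linearly with radius: τ = T·r/J = 553.0 × 0.0234 / 1.630×10^-6 = 7.938×10^6 Pa.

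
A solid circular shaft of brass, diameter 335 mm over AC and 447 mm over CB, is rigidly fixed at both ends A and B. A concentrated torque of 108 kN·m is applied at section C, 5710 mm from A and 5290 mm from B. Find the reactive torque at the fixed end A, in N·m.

Compatibility: T_A·a/J_AC = T_B·b/J_CB with T_A + T_B = T₀.
J_AC = 1.24×10^-3 m⁴, J_CB = 3.92×10^-3 m⁴, so T_A = T₀·(J_AC/a)/((J_AC/a)+(J_CB/b)) = 24430 N·m, T_B = 83570 N·m.

24400 N·m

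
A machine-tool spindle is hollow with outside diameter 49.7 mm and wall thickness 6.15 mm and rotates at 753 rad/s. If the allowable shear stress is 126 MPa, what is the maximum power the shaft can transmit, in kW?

J = π(d_o⁴ − d_i⁴)/32 = π(0.0497⁴ − 0.0374⁴)/32 = 4.069×10^-7 m⁴.
T_max = τ_allow·J/r = 1.26×10^8 × 4.069×10^-7 / 0.0249 = 2063 N·m.
ω = 753 rad/s, so P_max = T_max·ω = 1.554×10^6 W.

1550 kW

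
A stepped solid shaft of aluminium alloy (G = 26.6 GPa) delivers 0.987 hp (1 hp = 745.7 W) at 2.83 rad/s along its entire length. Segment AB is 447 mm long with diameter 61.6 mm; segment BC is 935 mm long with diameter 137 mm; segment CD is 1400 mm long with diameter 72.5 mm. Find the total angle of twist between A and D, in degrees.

0.481°

ω = 2.83 rad/s, so T = P/ω = 0.987×745.7 / 2.830 = 260.1 N·m.
J_AB = π(0.0616)⁴/32 = 1.41×10^-6 m⁴; J_BC = π(0.137)⁴/32 = 3.46×10^-5 m⁴; J_CD = π(0.0725)⁴/32 = 2.71×10^-6 m⁴.
θ = (T/G)·Σ L_i/J_i = (260.1/26.6×10⁹)·(0.447/1.41×10^-6 + 0.935/3.46×10^-5 + 1.40/2.71×10^-6) = 8.403×10^-3 rad.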